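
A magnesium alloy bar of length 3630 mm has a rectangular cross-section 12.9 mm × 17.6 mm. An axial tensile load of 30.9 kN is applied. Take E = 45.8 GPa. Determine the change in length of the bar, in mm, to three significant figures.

10.8 mm

A = 227 mm².
δ_mech = NL/(AE) = 30900·3630/(227·45800) = 10.79 mm.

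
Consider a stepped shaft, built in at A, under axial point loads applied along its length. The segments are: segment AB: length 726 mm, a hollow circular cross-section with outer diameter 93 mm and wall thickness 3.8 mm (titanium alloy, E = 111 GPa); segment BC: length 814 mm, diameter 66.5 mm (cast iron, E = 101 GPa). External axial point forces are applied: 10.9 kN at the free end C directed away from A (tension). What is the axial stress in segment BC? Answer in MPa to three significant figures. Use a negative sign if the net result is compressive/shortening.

3.14 MPa

Internal axial forces (sectioning from the free end, tension +): N_BC = 10.9 kN, N_AB = 10.9 kN.
A_BC = 3473 mm².
σ_BC = N_BC/A_BC = 10900/3473 = 3.138 MPa.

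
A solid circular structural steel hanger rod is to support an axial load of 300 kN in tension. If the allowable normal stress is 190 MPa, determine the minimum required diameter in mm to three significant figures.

44.8 mm

Required area A ≥ P/σ_allow = 300000/190 = 1579 mm².
For a solid circular section, d ≥ √(4A/π) = 44.84 mm.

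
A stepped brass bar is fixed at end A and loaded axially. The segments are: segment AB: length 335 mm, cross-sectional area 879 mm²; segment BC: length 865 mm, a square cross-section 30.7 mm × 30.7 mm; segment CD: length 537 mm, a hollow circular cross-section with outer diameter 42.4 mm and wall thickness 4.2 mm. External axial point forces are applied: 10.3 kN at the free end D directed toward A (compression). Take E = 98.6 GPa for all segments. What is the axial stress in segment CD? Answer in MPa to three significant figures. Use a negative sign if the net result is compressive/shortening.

Internal axial forces (sectioning from the free end, tension +): N_CD = -10.3 kN, N_BC = -10.3 kN, N_AB = -10.3 kN.
A_CD = 504 mm².
σ_CD = N_CD/A_CD = -10300/504 = -20.44 MPa.

-20.4 MPa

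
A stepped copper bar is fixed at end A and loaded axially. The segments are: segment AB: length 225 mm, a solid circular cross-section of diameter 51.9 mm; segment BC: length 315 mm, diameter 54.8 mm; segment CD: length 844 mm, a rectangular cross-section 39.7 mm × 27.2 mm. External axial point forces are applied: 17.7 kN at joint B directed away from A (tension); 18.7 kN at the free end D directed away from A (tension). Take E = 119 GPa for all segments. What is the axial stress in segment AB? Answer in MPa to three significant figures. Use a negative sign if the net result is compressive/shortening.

17.2 MPa

Internal axial forces (sectioning from the free end, tension +): N_CD = 18.7 kN, N_BC = 18.7 kN, N_AB = 36.4 kN.
A_AB = 2116 mm².
σ_AB = N_AB/A_AB = 36400/2116 = 17.21 MPa.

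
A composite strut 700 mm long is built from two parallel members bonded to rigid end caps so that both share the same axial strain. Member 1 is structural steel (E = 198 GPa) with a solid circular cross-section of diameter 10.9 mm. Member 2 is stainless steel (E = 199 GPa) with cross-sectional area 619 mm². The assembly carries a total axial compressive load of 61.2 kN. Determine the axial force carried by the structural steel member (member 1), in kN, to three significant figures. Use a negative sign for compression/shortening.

A_1 = 93.31 mm².
Equal strain + equilibrium ⇒ each member carries load in proportion to AE: A₁E₁ = 18480000 N, A₂E₂ = 123200000 N, ΣAE = 141700000 N.
F₁ = P·A₁E₁/ΣAE = -61200·18480000/141700000 = -7982 N.

-7.98 kN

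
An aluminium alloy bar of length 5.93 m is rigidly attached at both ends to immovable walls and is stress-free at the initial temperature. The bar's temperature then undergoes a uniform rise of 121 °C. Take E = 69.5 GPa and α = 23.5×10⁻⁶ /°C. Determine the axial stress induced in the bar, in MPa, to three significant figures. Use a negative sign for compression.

Free thermal expansion αLΔT = 23.5e-6 · 5930 · 121 = 16.86 mm.
The walls impose strain ε = −(16.86)/5930 = -2.8435e-03; σ = Eε = 69500 · -2.8435e-03 = -197.6 MPa.

-198 MPa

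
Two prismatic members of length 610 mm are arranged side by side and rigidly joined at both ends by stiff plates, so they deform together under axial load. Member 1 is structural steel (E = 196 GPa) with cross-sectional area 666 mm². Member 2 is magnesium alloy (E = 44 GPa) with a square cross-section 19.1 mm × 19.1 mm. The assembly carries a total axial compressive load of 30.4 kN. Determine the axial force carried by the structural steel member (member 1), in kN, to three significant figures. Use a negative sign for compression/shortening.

A_2 = 364.8 mm².
Equal strain + equilibrium ⇒ each member carries load in proportion to AE: A₁E₁ = 130500000 N, A₂E₂ = 16050000 N, ΣAE = 146600000 N.
F₁ = P·A₁E₁/ΣAE = -30400·130500000/146600000 = -27070 N.

-27.1 kN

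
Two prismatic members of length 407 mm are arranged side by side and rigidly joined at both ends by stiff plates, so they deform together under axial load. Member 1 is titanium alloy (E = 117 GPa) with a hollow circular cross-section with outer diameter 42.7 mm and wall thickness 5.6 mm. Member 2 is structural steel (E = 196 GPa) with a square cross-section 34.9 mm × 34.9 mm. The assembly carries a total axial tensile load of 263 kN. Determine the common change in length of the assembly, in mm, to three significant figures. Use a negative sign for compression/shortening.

0.340 mm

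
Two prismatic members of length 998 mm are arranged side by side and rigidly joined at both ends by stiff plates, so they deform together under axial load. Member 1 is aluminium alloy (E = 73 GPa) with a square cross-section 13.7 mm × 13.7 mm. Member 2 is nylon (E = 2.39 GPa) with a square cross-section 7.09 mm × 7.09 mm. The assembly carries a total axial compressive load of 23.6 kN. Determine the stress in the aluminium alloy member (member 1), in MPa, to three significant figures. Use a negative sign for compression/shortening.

A_1 = 187.7 mm².
A_2 = 50.27 mm².
Equal strain + equilibrium ⇒ each member carries load in proportion to AE: A₁E₁ = 13700000 N, A₂E₂ = 120100 N, ΣAE = 13820000 N.
σ₁ = P·E₁/ΣAE = -23600·73000/13820000 = -124.6 MPa.

-125 MPa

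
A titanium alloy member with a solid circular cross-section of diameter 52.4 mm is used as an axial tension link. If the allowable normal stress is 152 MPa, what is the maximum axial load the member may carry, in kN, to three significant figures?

A = 2157 mm².
P_max = σ_allow · A = 152 · 2157 = 327800 N = 327.8 kN.

328 kN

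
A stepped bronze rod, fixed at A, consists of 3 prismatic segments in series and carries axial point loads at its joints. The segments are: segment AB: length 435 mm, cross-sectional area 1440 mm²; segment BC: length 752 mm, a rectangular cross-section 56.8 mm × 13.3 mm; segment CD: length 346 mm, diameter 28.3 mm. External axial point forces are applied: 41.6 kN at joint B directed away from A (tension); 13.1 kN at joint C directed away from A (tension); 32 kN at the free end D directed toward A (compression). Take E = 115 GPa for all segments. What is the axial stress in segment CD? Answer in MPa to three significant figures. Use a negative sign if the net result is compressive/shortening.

-50.9 MPa

Internal axial forces (sectioning from the free end, tension +): N_CD = -32 kN, N_BC = -18.9 kN, N_AB = 22.7 kN.
A_CD = 629 mm².
σ_CD = N_CD/A_CD = -32000/629 = -50.87 MPa.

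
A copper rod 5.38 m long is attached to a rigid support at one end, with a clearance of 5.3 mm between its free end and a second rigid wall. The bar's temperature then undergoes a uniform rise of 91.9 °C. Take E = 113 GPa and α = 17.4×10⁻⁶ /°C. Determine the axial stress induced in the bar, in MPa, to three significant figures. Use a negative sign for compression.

Free thermal expansion αLΔT = 17.4e-6 · 5380 · 91.9 = 8.603 mm.
The walls engage after the gap closes; constrained expansion = 8.603 − 5.3 = 3.303 mm.
The walls impose strain ε = −(3.303)/5380 = -6.1393e-04; σ = Eε = 113000 · -6.1393e-04 = -69.37 MPa.

-69.4 MPa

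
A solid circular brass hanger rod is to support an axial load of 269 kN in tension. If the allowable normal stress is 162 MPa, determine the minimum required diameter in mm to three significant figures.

Required area A ≥ P/σ_allow = 269000/162 = 1660 mm².
For a solid circular section, d ≥ √(4A/π) = 45.98 mm.

46.0 mm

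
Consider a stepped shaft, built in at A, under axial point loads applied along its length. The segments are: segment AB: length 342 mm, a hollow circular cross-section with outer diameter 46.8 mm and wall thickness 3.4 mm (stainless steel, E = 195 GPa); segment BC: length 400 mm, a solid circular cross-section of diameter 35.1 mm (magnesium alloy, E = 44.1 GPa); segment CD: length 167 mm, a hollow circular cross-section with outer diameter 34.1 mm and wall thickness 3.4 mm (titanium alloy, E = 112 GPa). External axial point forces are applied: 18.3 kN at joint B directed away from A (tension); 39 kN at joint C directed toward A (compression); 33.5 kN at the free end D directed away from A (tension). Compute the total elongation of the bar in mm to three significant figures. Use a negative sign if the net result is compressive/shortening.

Internal axial forces (sectioning from the free end, tension +): N_CD = 33.5 kN, N_BC = -5.5 kN, N_AB = 12.8 kN.
A_AB = 463.6 mm².
A_BC = 967.6 mm².
A_CD = 327.9 mm².
δ_AB = 12800·342/(463.6·195000) = 0.04843 mm
δ_BC = -5500·400/(967.6·44100) = -0.05156 mm
δ_CD = 33500·167/(327.9·112000) = 0.1523 mm
δ = Σδ_i = 0.1492 mm.

0.149 mm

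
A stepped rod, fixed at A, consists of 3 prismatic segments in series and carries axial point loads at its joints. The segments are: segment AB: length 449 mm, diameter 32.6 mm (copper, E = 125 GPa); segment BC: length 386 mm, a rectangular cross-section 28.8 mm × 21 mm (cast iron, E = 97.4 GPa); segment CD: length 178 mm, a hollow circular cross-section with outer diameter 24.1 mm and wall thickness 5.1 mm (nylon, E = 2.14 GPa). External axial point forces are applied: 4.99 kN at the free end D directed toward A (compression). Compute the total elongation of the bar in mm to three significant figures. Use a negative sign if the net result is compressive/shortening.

Internal axial forces (sectioning from the free end, tension +): N_CD = -4.99 kN, N_BC = -4.99 kN, N_AB = -4.99 kN.
A_AB = 834.7 mm².
A_BC = 604.8 mm².
A_CD = 304.4 mm².
δ_AB = -4990·449/(834.7·125000) = -0.02147 mm
δ_BC = -4990·386/(604.8·97400) = -0.0327 mm
δ_CD = -4990·178/(304.4·2140) = -1.363 mm
δ = Σδ_i = -1.418 mm.

-1.42 mm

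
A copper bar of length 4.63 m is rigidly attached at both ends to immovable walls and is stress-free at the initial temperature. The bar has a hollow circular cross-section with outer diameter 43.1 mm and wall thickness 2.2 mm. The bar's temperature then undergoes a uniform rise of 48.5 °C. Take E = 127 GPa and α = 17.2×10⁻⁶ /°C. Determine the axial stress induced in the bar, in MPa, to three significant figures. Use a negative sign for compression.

Free thermal expansion αLΔT = 17.2e-6 · 4630 · 48.5 = 3.862 mm.
The walls impose strain ε = −(3.862)/4630 = -8.3420e-04; σ = Eε = 127000 · -8.3420e-04 = -105.9 MPa.

-106 MPa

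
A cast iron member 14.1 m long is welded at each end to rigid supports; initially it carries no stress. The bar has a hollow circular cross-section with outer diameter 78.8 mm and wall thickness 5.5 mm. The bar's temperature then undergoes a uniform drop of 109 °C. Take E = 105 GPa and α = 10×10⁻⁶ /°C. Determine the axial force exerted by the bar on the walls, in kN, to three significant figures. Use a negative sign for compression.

145 kN

Free thermal expansion αLΔT = 10e-6 · 14100 · -109 = -15.37 mm.
The walls impose strain ε = −(-15.37)/14100 = 1.0900e-03; σ = Eε = 105000 · 1.0900e-03 = 114.4 MPa.
Wall reaction R = σ·A = 114.4·1267 = 145000 N = 145 kN.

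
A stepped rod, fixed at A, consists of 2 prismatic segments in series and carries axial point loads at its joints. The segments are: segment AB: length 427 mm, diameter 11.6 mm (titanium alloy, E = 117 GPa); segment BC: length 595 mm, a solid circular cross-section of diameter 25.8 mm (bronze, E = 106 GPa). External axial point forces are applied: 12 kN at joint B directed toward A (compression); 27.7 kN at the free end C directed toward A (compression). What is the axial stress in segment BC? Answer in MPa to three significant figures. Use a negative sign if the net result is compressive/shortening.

-53.0 MPa

Internal axial forces (sectioning from the free end, tension +): N_BC = -27.7 kN, N_AB = -39.7 kN.
A_BC = 522.8 mm².
σ_BC = N_BC/A_BC = -27700/522.8 = -52.98 MPa.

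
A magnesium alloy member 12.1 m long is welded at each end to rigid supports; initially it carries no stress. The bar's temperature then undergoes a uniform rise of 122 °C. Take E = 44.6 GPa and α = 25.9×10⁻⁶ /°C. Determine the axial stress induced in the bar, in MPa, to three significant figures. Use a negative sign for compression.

Free thermal expansion αLΔT = 25.9e-6 · 12100 · 122 = 38.23 mm.
The walls impose strain ε = −(38.23)/12100 = -3.1598e-03; σ = Eε = 44600 · -3.1598e-03 = -140.9 MPa.

-141 MPa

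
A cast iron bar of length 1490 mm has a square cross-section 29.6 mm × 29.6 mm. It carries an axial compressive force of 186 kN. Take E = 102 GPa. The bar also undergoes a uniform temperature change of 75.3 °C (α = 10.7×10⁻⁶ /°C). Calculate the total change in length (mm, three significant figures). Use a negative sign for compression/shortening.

A = 876.2 mm².
δ_mech = NL/(AE) = -186000·1490/(876.2·102000) = -3.101 mm.
δ_thermal = αLΔT = 10.7e-6·1490·75.3 = 1.201 mm.
δ = δ_mech + δ_thermal = -1.901 mm.

-1.90 mm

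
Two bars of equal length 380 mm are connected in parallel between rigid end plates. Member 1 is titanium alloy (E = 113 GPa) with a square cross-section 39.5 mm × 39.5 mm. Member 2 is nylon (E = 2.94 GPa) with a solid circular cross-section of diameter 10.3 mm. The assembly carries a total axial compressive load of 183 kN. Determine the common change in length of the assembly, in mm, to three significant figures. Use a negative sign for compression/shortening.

-0.394 mm

A_1 = 1560 mm².
A_2 = 83.32 mm².
Equal strain + equilibrium ⇒ each member carries load in proportion to AE: A₁E₁ = 176300000 N, A₂E₂ = 245000 N, ΣAE = 176600000 N.
δ = PL/ΣAE = -183000·380/176600000 = -0.3939 mm.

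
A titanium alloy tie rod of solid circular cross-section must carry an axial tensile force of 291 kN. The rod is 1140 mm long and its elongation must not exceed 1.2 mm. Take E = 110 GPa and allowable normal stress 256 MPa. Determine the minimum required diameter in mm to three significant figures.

Required area A ≥ P/σ_allow = 291000/256 = 1137 mm².
For a solid circular section, d ≥ √(4A/π) = 38.04 mm.
Elongation limit: A ≥ PL/(Eδ_allow) = 291000·1140/(110000·1.2) = 2513 mm² ⇒ d ≥ 56.57 mm.
The elongation limit governs.

56.6 mm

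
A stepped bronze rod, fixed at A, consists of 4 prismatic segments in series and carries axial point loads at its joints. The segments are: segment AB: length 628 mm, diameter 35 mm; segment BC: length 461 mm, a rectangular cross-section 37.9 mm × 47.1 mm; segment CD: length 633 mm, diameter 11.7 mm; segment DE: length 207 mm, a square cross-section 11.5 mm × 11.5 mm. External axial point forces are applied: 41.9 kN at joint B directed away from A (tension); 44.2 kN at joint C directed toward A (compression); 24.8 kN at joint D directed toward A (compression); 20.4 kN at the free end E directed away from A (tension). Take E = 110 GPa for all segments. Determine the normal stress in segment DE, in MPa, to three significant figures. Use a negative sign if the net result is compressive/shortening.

154 MPa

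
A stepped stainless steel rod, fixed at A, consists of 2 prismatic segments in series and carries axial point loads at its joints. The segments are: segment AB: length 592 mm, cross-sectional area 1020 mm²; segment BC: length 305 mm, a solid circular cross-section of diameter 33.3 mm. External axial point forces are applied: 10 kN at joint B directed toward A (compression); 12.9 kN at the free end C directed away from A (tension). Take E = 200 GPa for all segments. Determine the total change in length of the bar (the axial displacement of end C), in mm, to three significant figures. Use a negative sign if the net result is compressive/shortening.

Internal axial forces (sectioning from the free end, tension +): N_BC = 12.9 kN, N_AB = 2.9 kN.
A_BC = 870.9 mm².
δ_AB = 2900·592/(1020·200000) = 0.008416 mm
δ_BC = 12900·305/(870.9·200000) = 0.02259 mm
δ = Σδ_i = 0.031 mm.

0.0310 mm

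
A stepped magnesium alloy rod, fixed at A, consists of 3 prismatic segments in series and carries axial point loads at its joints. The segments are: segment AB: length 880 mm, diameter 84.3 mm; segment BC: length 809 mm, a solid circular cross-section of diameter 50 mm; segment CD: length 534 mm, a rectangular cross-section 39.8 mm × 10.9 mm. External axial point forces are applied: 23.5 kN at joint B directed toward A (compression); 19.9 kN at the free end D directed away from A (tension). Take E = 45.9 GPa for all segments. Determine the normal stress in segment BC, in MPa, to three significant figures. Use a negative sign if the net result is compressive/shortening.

Internal axial forces (sectioning from the free end, tension +): N_CD = 19.9 kN, N_BC = 19.9 kN, N_AB = -3.6 kN.
A_BC = 1963 mm².
σ_BC = N_BC/A_BC = 19900/1963 = 10.13 MPa.

10.1 MPa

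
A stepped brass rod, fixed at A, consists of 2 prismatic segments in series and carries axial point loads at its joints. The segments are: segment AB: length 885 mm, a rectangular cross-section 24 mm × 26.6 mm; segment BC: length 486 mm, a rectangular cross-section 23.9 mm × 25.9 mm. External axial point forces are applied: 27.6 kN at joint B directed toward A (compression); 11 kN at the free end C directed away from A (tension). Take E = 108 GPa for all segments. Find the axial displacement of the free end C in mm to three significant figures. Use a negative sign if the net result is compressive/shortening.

-0.133 mm

Internal axial forces (sectioning from the free end, tension +): N_BC = 11 kN, N_AB = -16.6 kN.
A_AB = 638.4 mm².
A_BC = 619 mm².
δ_AB = -16600·885/(638.4·108000) = -0.2131 mm
δ_BC = 11000·486/(619·108000) = 0.07997 mm
δ = Σδ_i = -0.1331 mm.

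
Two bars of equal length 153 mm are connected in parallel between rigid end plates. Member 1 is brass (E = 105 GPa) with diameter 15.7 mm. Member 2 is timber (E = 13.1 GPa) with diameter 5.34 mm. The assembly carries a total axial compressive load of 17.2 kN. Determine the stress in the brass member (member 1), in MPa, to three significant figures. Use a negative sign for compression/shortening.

A_1 = 193.6 mm².
A_2 = 22.4 mm².
Equal strain + equilibrium ⇒ each member carries load in proportion to AE: A₁E₁ = 20330000 N, A₂E₂ = 293400 N, ΣAE = 20620000 N.
σ₁ = P·E₁/ΣAE = -17200·105000/20620000 = -87.58 MPa.

-87.6 MPa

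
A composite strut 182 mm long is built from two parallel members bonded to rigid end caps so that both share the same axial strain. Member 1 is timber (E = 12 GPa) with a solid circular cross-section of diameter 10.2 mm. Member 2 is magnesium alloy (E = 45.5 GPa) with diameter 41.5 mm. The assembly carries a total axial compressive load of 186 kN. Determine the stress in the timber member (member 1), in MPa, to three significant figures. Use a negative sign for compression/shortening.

A_1 = 81.71 mm².
A_2 = 1353 mm².
Equal strain + equilibrium ⇒ each member carries load in proportion to AE: A₁E₁ = 980600 N, A₂E₂ = 61550000 N, ΣAE = 62530000 N.
σ₁ = P·E₁/ΣAE = -186000·12000/62530000 = -35.7 MPa.

-35.7 MPa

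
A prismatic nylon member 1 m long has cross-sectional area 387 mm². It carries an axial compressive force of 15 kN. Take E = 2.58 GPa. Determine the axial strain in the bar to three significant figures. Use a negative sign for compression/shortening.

-0.0150

σ = N/A = -38.76 MPa; ε = σ/E = -38.76/2580 = -1.502e-02.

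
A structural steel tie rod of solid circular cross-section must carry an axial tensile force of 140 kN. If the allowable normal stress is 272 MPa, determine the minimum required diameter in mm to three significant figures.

25.6 mm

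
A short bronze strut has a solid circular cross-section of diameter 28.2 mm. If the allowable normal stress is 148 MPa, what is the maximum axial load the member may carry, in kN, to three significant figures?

92.4 kN

A = 624.6 mm².
P_max = σ_allow · A = 148 · 624.6 = 92440 N = 92.44 kN.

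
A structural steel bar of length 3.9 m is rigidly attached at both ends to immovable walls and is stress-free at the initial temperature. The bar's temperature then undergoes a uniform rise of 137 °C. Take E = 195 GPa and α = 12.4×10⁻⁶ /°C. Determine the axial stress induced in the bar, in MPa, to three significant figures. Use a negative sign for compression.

Free thermal expansion αLΔT = 12.4e-6 · 3900 · 137 = 6.625 mm.
The walls impose strain ε = −(6.625)/3900 = -1.6988e-03; σ = Eε = 195000 · -1.6988e-03 = -331.3 MPa.

-331 MPa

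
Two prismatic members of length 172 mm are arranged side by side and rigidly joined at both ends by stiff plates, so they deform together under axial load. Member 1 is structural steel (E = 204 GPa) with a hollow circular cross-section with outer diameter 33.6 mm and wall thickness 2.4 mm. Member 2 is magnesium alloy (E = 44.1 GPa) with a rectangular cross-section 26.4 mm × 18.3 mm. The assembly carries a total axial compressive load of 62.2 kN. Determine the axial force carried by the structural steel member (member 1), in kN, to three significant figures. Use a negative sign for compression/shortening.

-43.1 kN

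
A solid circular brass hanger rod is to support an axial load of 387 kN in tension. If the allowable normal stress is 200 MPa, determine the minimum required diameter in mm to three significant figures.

Required area A ≥ P/σ_allow = 387000/200 = 1935 mm².
For a solid circular section, d ≥ √(4A/π) = 49.64 mm.

49.6 mm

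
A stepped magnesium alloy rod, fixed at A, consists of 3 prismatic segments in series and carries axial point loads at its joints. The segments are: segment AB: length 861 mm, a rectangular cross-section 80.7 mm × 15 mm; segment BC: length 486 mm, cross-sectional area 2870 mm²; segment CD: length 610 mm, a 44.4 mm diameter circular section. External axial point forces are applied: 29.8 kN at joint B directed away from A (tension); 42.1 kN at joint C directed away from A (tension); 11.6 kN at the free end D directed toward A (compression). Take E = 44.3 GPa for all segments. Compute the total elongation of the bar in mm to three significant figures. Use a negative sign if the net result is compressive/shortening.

Internal axial forces (sectioning from the free end, tension +): N_CD = -11.6 kN, N_BC = 30.5 kN, N_AB = 60.3 kN.
A_AB = 1210 mm².
A_CD = 1548 mm².
δ_AB = 60300·861/(1210·44300) = 0.9682 mm
δ_BC = 30500·486/(2870·44300) = 0.1166 mm
δ_CD = -11600·610/(1548·44300) = -0.1032 mm
δ = Σδ_i = 0.9816 mm.

0.982 mm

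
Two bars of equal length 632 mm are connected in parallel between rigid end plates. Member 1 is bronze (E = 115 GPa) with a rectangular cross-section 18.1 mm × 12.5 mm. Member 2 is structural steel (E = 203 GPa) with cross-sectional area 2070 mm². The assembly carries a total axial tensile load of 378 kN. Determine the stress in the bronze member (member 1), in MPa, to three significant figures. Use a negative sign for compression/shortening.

97.4 MPa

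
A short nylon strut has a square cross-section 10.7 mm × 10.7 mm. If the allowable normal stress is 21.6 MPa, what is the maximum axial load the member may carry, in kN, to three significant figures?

A = 114.5 mm².
P_max = σ_allow · A = 21.6 · 114.5 = 2473 N = 2.473 kN.

2.47 kN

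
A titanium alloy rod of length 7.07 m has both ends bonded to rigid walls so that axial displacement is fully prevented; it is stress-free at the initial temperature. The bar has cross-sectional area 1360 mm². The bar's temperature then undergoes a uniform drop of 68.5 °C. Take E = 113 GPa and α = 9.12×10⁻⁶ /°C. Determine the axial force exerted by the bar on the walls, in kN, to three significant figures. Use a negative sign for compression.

96.0 kN

Free thermal expansion αLΔT = 9.12e-6 · 7070 · -68.5 = -4.417 mm.
The walls impose strain ε = −(-4.417)/7070 = 6.2472e-04; σ = Eε = 113000 · 6.2472e-04 = 70.59 MPa.
Wall reaction R = σ·A = 70.59·1360 = 96010 N = 96.01 kN.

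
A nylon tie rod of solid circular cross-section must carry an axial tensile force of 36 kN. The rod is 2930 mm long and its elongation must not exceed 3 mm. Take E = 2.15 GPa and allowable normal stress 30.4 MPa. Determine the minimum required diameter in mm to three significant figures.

Required area A ≥ P/σ_allow = 36000/30.4 = 1184 mm².
For a solid circular section, d ≥ √(4A/π) = 38.83 mm.
Elongation limit: A ≥ PL/(Eδ_allow) = 36000·2930/(2150·3) = 16350 mm² ⇒ d ≥ 144.3 mm.
The elongation limit governs.

144 mm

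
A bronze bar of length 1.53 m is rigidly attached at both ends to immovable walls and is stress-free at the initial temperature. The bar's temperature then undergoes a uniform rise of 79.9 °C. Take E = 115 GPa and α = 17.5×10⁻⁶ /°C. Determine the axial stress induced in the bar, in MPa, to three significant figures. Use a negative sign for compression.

-161 MPa

Free thermal expansion αLΔT = 17.5e-6 · 1530 · 79.9 = 2.139 mm.
The walls impose strain ε = −(2.139)/1530 = -1.3982e-03; σ = Eε = 115000 · -1.3982e-03 = -160.8 MPa.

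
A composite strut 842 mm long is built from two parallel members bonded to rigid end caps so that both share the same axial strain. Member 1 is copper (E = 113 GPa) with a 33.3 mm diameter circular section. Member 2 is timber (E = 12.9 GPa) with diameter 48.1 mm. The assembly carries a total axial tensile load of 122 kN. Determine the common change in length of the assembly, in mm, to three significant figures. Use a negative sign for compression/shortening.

0.843 mm

A_1 = 870.9 mm².
A_2 = 1817 mm².
Equal strain + equilibrium ⇒ each member carries load in proportion to AE: A₁E₁ = 98410000 N, A₂E₂ = 23440000 N, ΣAE = 121900000 N.
δ = PL/ΣAE = 122000·842/121900000 = 0.843 mm.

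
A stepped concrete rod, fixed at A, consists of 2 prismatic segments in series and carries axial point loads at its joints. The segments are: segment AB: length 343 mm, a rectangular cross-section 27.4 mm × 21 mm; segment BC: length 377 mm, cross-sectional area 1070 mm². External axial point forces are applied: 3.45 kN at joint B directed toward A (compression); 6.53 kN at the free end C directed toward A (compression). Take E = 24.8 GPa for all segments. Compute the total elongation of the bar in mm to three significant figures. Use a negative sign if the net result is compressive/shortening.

-0.333 mm

Internal axial forces (sectioning from the free end, tension +): N_BC = -6.53 kN, N_AB = -9.98 kN.
A_AB = 575.4 mm².
δ_AB = -9980·343/(575.4·24800) = -0.2399 mm
δ_BC = -6530·377/(1070·24800) = -0.09277 mm
δ = Σδ_i = -0.3327 mm.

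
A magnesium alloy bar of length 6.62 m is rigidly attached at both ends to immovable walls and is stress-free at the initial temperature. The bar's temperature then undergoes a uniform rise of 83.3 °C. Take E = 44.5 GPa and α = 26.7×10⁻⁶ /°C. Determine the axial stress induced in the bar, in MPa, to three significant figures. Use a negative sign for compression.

Free thermal expansion αLΔT = 26.7e-6 · 6620 · 83.3 = 14.72 mm.
The walls impose strain ε = −(14.72)/6620 = -2.2241e-03; σ = Eε = 44500 · -2.2241e-03 = -98.97 MPa.

-99.0 MPa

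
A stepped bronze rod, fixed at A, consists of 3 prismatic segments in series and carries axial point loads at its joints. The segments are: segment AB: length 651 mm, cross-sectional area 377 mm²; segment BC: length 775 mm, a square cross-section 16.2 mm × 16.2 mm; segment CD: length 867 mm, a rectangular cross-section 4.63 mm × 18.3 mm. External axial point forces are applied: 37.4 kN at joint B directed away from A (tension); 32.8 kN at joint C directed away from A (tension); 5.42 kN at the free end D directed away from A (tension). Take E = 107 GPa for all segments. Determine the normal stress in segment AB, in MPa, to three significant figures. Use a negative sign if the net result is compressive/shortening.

Internal axial forces (sectioning from the free end, tension +): N_CD = 5.42 kN, N_BC = 38.22 kN, N_AB = 75.62 kN.
σ_AB = N_AB/A_AB = 75620/377 = 200.6 MPa.

201 MPa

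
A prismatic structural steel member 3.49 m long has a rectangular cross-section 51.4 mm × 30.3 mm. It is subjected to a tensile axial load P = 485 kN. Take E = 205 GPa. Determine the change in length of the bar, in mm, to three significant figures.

5.30 mm

A = 1557 mm².
δ_mech = NL/(AE) = 485000·3490/(1557·205000) = 5.302 mm.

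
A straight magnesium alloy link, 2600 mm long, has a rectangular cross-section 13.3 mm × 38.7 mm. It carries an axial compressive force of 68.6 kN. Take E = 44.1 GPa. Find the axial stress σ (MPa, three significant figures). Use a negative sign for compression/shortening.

A = 514.7 mm².
σ = N/A = -68600/514.7 = -133.3 MPa.

-133 MPa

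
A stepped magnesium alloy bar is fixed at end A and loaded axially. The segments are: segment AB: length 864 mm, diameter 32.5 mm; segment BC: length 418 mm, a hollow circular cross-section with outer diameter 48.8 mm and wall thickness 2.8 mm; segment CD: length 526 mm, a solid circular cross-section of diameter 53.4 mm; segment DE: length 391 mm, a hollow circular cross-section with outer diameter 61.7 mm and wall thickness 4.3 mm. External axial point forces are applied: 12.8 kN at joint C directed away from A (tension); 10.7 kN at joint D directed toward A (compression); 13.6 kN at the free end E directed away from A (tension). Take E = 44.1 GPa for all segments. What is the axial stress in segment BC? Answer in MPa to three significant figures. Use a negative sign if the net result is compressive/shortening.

Internal axial forces (sectioning from the free end, tension +): N_DE = 13.6 kN, N_CD = 2.9 kN, N_BC = 15.7 kN, N_AB = 15.7 kN.
A_BC = 404.6 mm².
σ_BC = N_BC/A_BC = 15700/404.6 = 38.8 MPa.

38.8 MPa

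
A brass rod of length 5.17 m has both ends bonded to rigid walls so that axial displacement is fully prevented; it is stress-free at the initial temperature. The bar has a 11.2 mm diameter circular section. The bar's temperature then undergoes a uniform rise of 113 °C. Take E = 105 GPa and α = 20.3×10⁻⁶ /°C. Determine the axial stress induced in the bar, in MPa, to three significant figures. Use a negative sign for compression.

-241 MPa

Free thermal expansion αLΔT = 20.3e-6 · 5170 · 113 = 11.86 mm.
The walls impose strain ε = −(11.86)/5170 = -2.2939e-03; σ = Eε = 105000 · -2.2939e-03 = -240.9 MPa.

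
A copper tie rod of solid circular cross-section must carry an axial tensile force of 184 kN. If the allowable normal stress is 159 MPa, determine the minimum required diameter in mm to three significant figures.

Required area A ≥ P/σ_allow = 184000/159 = 1157 mm².
For a solid circular section, d ≥ √(4A/π) = 38.39 mm.

38.4 mm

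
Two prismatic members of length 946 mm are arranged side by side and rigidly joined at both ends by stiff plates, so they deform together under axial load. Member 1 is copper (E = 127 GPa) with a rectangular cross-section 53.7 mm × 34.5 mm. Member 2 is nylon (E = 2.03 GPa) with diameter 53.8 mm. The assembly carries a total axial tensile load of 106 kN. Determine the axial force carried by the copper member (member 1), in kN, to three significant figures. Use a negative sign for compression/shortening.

A_1 = 1853 mm².
A_2 = 2273 mm².
Equal strain + equilibrium ⇒ each member carries load in proportion to AE: A₁E₁ = 235300000 N, A₂E₂ = 4615000 N, ΣAE = 239900000 N.
F₁ = P·A₁E₁/ΣAE = 106000·235300000/239900000 = 104000 N.

104 kN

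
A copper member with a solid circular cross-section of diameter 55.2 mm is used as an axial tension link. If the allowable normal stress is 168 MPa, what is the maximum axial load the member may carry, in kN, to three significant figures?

402 kN

A = 2393 mm².
P_max = σ_allow · A = 168 · 2393 = 402000 N = 402 kN.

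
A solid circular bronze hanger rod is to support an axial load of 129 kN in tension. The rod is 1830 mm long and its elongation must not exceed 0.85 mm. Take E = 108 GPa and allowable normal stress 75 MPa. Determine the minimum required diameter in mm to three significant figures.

Required area A ≥ P/σ_allow = 129000/75 = 1720 mm².
For a solid circular section, d ≥ √(4A/π) = 46.8 mm.
Elongation limit: A ≥ PL/(Eδ_allow) = 129000·1830/(108000·0.85) = 2572 mm² ⇒ d ≥ 57.22 mm.
The elongation limit governs.

57.2 mm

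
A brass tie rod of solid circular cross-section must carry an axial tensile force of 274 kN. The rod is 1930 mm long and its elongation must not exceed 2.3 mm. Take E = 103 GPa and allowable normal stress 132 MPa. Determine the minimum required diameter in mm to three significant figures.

53.3 mm

Required area A ≥ P/σ_allow = 274000/132 = 2076 mm².
For a solid circular section, d ≥ √(4A/π) = 51.41 mm.
Elongation limit: A ≥ PL/(Eδ_allow) = 274000·1930/(103000·2.3) = 2232 mm² ⇒ d ≥ 53.31 mm.
The elongation limit governs.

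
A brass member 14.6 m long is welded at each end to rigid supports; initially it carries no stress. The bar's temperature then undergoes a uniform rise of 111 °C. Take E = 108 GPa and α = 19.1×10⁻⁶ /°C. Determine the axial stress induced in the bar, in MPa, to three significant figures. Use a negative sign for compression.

-229 MPa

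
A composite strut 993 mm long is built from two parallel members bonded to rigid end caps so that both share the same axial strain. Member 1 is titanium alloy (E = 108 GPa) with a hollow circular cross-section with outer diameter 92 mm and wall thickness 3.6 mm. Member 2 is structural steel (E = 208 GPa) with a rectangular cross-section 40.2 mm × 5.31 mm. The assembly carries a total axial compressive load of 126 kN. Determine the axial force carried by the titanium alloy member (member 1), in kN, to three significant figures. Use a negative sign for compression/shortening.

A_1 = 999.8 mm².
A_2 = 213.5 mm².
Equal strain + equilibrium ⇒ each member carries load in proportion to AE: A₁E₁ = 108000000 N, A₂E₂ = 44400000 N, ΣAE = 152400000 N.
F₁ = P·A₁E₁/ΣAE = -126000·108000000/152400000 = -89290 N.

-89.3 kN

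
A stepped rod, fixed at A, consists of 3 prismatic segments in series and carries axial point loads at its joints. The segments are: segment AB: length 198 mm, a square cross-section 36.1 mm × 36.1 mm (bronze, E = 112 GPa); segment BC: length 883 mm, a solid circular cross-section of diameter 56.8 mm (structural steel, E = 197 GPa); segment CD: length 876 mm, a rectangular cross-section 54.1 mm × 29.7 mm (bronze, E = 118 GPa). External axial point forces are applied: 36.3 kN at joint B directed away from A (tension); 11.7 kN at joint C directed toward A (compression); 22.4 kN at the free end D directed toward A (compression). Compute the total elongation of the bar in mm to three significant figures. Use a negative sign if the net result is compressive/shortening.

Internal axial forces (sectioning from the free end, tension +): N_CD = -22.4 kN, N_BC = -34.1 kN, N_AB = 2.2 kN.
A_AB = 1303 mm².
A_BC = 2534 mm².
A_CD = 1607 mm².
δ_AB = 2200·198/(1303·112000) = 0.002984 mm
δ_BC = -34100·883/(2534·197000) = -0.06032 mm
δ_CD = -22400·876/(1607·118000) = -0.1035 mm
δ = Σδ_i = -0.1608 mm.

-0.161 mm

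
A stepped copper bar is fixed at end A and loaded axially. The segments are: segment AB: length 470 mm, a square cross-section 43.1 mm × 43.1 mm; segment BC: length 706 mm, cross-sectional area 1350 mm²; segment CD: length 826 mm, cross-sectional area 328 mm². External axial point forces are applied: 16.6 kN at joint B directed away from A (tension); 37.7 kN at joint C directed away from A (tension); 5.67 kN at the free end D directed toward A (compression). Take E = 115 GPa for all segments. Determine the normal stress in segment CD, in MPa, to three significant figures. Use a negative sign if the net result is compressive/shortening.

-17.3 MPa

Internal axial forces (sectioning from the free end, tension +): N_CD = -5.67 kN, N_BC = 32.03 kN, N_AB = 48.63 kN.
σ_CD = N_CD/A_CD = -5670/328 = -17.29 MPa.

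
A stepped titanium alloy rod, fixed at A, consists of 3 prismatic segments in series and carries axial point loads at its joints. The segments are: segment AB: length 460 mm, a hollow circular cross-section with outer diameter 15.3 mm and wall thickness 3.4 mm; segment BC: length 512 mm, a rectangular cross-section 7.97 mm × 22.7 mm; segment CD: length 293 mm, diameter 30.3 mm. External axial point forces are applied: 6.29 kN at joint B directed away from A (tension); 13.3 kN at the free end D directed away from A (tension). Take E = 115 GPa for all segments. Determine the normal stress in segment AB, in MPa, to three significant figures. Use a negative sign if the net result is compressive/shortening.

154 MPa

Internal axial forces (sectioning from the free end, tension +): N_CD = 13.3 kN, N_BC = 13.3 kN, N_AB = 19.59 kN.
A_AB = 127.1 mm².
σ_AB = N_AB/A_AB = 19590/127.1 = 154.1 MPa.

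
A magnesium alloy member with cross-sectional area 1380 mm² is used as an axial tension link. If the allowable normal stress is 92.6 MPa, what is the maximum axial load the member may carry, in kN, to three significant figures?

128 kN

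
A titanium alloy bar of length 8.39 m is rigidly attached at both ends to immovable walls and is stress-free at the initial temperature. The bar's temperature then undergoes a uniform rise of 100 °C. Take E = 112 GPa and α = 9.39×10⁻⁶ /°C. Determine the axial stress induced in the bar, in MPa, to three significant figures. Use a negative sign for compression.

-105 MPa

Free thermal expansion αLΔT = 9.39e-6 · 8390 · 100 = 7.878 mm.
The walls impose strain ε = −(7.878)/8390 = -9.3900e-04; σ = Eε = 112000 · -9.3900e-04 = -105.2 MPa.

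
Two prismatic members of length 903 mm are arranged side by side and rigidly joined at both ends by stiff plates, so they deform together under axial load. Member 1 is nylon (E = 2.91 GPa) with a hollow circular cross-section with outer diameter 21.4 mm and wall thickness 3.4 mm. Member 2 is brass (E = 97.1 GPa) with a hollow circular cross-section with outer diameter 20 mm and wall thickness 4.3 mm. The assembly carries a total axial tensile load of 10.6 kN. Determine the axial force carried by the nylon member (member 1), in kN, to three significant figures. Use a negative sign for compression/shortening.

A_1 = 192.3 mm².
A_2 = 212.1 mm².
Equal strain + equilibrium ⇒ each member carries load in proportion to AE: A₁E₁ = 559500 N, A₂E₂ = 20590000 N, ΣAE = 21150000 N.
F₁ = P·A₁E₁/ΣAE = 10600·559500/21150000 = 280.4 N.

0.280 kN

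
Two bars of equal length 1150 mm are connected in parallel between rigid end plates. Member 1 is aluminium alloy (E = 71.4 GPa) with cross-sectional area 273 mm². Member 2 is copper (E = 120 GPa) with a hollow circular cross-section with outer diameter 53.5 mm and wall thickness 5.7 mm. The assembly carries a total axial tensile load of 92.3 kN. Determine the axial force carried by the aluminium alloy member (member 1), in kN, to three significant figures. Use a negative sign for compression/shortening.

14.7 kN

A_2 = 856 mm².
Equal strain + equilibrium ⇒ each member carries load in proportion to AE: A₁E₁ = 19490000 N, A₂E₂ = 102700000 N, ΣAE = 122200000 N.
F₁ = P·A₁E₁/ΣAE = 92300·19490000/122200000 = 14720 N.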